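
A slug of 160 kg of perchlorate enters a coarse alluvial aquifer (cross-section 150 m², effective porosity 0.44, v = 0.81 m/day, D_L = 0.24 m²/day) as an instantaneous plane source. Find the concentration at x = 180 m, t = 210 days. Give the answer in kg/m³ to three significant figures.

For an instantaneous plane source, C(x,t) = M/(n_e·A·√(4πDt)) · exp(−(x−vt)²/(4Dt)), with n_e·A the pore (flow) area.
Plume center vt = 0.81 × 210 = 170.1 m, so the well at 180 m is 9.9 m downgradient of the peak.
√(4πDt) = 25.17 m, giving peak height M/(n_e·A·√(4πDt)) = 160/(0.44 × 150 × 25.17) = 0.09631 kg/m³.
(x−vt)²/(4Dt) = (9.9)²/(4 × 0.24 × 210) = 0.4862; exp(−0.4862) = 0.6150.
C = 0.09631 × 0.6150 = 0.0592 kg/m³.

0.0592 kg/m³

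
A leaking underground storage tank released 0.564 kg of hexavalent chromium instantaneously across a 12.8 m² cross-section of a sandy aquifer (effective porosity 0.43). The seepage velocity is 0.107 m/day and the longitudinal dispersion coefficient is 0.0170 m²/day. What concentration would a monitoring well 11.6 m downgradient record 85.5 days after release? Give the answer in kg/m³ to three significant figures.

0.00853 kg/m³

For an instantaneous plane source, C(x,t) = M/(n_e·A·√(4πDt)) · exp(−(x−vt)²/(4Dt)), with n_e·A the pore (flow) area.
Plume center vt = 0.107 × 85.5 = 9.1485 m, so the well at 11.6 m is 2.4515 m downgradient of the peak.
√(4πDt) = 4.274 m, giving peak height M/(n_e·A·√(4πDt)) = 0.564/(0.43 × 12.8 × 4.274) = 0.02398 kg/m³.
(x−vt)²/(4Dt) = (2.4515)²/(4 × 0.0170 × 85.5) = 1.034; exp(−1.034) = 0.3556.
C = 0.02398 × 0.3556 = 0.00853 kg/m³.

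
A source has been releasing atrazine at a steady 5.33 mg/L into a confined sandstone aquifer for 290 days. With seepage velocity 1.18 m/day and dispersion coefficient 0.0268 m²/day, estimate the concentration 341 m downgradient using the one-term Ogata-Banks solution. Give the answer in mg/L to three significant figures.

For a continuous step input, C/C₀ ≈ ½·erfc((x−vt)/(2√(Dt))).
vt = 1.18 × 290 = 342.2 m and 2√(Dt) = 2√(0.0268 × 290) = 5.576 m.
Argument (x−vt)/(2√(Dt)) = (341 − 342.2)/5.576 = -0.2152; ½·erfc(-0.2152) = 0.6196.
C = 5.33 × 0.6196 = 3.30 mg/L.

3.30 mg/L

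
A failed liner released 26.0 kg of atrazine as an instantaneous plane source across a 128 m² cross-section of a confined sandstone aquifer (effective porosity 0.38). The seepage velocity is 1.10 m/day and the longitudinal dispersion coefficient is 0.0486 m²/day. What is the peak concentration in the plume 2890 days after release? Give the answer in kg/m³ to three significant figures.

0.0127 kg/m³

The peak of an instantaneous 1D plume sits at x = vt; there the Gaussian factor is 1 and C_max = M/(n_e·A·√(4πDt)), where n_e·A is the pore area the mass is dissolved in.
√(4πDt) = √(4π × 0.0486 × 2890) = 42.01 m, so C_max = 26.0/(0.38 × 128 × 42.01) = 0.0127 kg/m³.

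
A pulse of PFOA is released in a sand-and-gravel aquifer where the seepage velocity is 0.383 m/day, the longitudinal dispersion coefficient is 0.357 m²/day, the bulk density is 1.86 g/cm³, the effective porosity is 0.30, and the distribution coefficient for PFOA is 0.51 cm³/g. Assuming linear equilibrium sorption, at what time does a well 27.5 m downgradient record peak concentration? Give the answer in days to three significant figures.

Retardation factor R = 1 + ρ_b·K_d/n = 1 + 1.86 × 0.51/0.30 = 4.162.
Sorption retards both mechanisms: v_R = v/R = 0.09202 m/day, D_R = D/R = 0.08578 m²/day.
Peak time from v_R²t² + 2D_R t − x² = 0: t = (√(D_R² + v_R²x²) − D_R)/v_R².
√(D_R² + v_R²x²) = √(0.08578² + 0.09202² × 27.5²) = 2.532; v_R² = 0.008468.
t = (2.532 − 0.08578)/0.008468 = 289 days.

289 days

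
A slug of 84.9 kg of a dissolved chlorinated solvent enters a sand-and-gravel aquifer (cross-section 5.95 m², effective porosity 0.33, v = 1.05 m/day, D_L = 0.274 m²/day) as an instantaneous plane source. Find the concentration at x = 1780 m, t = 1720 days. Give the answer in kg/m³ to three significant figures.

For an instantaneous plane source, C(x,t) = M/(n_e·A·√(4πDt)) · exp(−(x−vt)²/(4Dt)), with n_e·A the pore (flow) area.
Plume center vt = 1.05 × 1720 = 1806 m, so the well at 1780 m is 26 m upgradient of the peak.
√(4πDt) = 76.96 m, giving peak height M/(n_e·A·√(4πDt)) = 84.9/(0.33 × 5.95 × 76.96) = 0.5618 kg/m³.
(x−vt)²/(4Dt) = (-26)²/(4 × 0.274 × 1720) = 0.3586; exp(−0.3586) = 0.6987.
C = 0.5618 × 0.6987 = 0.393 kg/m³.

0.393 kg/m³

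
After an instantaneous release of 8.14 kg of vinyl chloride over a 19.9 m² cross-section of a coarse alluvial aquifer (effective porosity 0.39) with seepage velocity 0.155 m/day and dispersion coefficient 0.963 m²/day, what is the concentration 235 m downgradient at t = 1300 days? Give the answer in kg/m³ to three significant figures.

0.00668 kg/m³

For an instantaneous plane source, C(x,t) = M/(n_e·A·√(4πDt)) · exp(−(x−vt)²/(4Dt)), with n_e·A the pore (flow) area.
Plume center vt = 0.155 × 1300 = 201.5 m, so the well at 235 m is 33.5 m downgradient of the peak.
√(4πDt) = 125.4 m, giving peak height M/(n_e·A·√(4πDt)) = 8.14/(0.39 × 19.9 × 125.4) = 0.008364 kg/m³.
(x−vt)²/(4Dt) = (33.5)²/(4 × 0.963 × 1300) = 0.2241; exp(−0.2241) = 0.7992.
C = 0.008364 × 0.7992 = 0.00668 kg/m³.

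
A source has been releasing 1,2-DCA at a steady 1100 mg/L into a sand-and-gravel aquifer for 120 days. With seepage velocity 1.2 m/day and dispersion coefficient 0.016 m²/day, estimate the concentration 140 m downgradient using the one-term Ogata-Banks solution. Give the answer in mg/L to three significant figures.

1080 mg/L

For a continuous step input, C/C₀ ≈ ½·erfc((x−vt)/(2√(Dt))).
vt = 1.2 × 120 = 144 m and 2√(Dt) = 2√(0.016 × 120) = 2.771 m.
Argument (x−vt)/(2√(Dt)) = (140 − 144)/2.771 = -1.444; ½·erfc(-1.444) = 0.9794.
C = 1100 × 0.9794 = 1080 mg/L.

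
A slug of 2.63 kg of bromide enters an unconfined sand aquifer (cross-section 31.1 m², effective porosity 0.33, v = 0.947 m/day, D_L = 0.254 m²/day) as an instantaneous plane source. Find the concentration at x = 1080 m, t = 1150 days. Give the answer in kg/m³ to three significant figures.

0.00394 kg/m³

For an instantaneous plane source, C(x,t) = M/(n_e·A·√(4πDt)) · exp(−(x−vt)²/(4Dt)), with n_e·A the pore (flow) area.
Plume center vt = 0.947 × 1150 = 1089.05 m, so the well at 1080 m is 9.05 m upgradient of the peak.
√(4πDt) = 60.59 m, giving peak height M/(n_e·A·√(4πDt)) = 2.63/(0.33 × 31.1 × 60.59) = 0.004229 kg/m³.
(x−vt)²/(4Dt) = (-9.05)²/(4 × 0.254 × 1150) = 0.07010; exp(−0.07010) = 0.9323.
C = 0.004229 × 0.9323 = 0.00394 kg/m³.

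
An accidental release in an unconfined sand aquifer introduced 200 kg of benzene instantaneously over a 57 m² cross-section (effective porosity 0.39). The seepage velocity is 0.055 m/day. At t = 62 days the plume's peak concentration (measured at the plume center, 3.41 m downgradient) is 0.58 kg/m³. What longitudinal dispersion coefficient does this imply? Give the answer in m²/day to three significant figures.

At the plume center C_max = M/(n_e·A·√(4πDt)), so D = M²/(4πt·(n_e·A·C_max)²).
n_e·A·C_max = 0.39 × 57 × 0.58 = 12.89 kg/m.
D = 200²/(4π × 62 × 12.89²) = 0.309 m²/day.

0.309 m²/day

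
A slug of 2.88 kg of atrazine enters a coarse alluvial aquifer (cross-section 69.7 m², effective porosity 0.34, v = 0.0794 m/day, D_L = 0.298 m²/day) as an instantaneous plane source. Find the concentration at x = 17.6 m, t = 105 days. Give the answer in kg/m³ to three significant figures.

0.00309 kg/m³

For an instantaneous plane source, C(x,t) = M/(n_e·A·√(4πDt)) · exp(−(x−vt)²/(4Dt)), with n_e·A the pore (flow) area.
Plume center vt = 0.0794 × 105 = 8.337 m, so the well at 17.6 m is 9.263 m downgradient of the peak.
√(4πDt) = 19.83 m, giving peak height M/(n_e·A·√(4πDt)) = 2.88/(0.34 × 69.7 × 19.83) = 0.006129 kg/m³.
(x−vt)²/(4Dt) = (9.263)²/(4 × 0.298 × 105) = 0.6855; exp(−0.6855) = 0.5038.
C = 0.006129 × 0.5038 = 0.00309 kg/m³.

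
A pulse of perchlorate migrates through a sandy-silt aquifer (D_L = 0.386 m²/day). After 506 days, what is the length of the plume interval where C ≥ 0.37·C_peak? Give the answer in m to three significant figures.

55.7 m

The plume is Gaussian with σ = √(2Dt) = √(2 × 0.386 × 506) = 19.76 m.
C/C_peak = exp(−Δx²/(2σ²)) = 0.37 ⇒ Δx = σ·√(−2 ln 0.37) = 19.76 × 1.410 = 27.86 m.
Width = 2Δx = 55.7 m.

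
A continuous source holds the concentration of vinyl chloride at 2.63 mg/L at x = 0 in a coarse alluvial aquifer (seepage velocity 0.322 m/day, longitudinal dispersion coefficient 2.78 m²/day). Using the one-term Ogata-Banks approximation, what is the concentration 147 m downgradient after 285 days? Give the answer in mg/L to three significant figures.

0.217 mg/L

For a continuous step input, C/C₀ ≈ ½·erfc((x−vt)/(2√(Dt))).
vt = 0.322 × 285 = 91.77 m and 2√(Dt) = 2√(2.78 × 285) = 56.30 m.
Argument (x−vt)/(2√(Dt)) = (147 − 91.77)/56.30 = 0.9810; ½·erfc(0.9810) = 0.08267.
C = 2.63 × 0.08267 = 0.217 mg/L.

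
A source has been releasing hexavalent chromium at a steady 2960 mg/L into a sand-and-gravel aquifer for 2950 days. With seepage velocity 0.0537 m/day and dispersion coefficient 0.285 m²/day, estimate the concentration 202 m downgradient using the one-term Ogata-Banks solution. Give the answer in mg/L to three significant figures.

For a continuous step input, C/C₀ ≈ ½·erfc((x−vt)/(2√(Dt))).
vt = 0.0537 × 2950 = 158.415 m and 2√(Dt) = 2√(0.285 × 2950) = 57.99 m.
Argument (x−vt)/(2√(Dt)) = (202 − 158.415)/57.99 = 0.7516; ½·erfc(0.7516) = 0.1439.
C = 2960 × 0.1439 = 426 mg/L.

426 mg/L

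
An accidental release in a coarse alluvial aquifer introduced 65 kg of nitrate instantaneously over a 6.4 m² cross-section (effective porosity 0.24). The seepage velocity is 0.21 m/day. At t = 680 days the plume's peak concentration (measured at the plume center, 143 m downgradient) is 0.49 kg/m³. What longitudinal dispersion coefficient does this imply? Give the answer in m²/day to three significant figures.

0.873 m²/day

At the plume center C_max = M/(n_e·A·√(4πDt)), so D = M²/(4πt·(n_e·A·C_max)²).
n_e·A·C_max = 0.24 × 6.4 × 0.49 = 0.7526 kg/m.
D = 65²/(4π × 680 × 0.7526²) = 0.873 m²/day.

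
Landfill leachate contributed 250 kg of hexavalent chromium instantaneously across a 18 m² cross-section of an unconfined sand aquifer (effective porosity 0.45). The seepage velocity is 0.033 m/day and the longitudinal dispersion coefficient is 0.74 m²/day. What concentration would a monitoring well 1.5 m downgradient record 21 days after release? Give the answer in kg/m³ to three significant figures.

2.19 kg/m³

For an instantaneous plane source, C(x,t) = M/(n_e·A·√(4πDt)) · exp(−(x−vt)²/(4Dt)), with n_e·A the pore (flow) area.
Plume center vt = 0.033 × 21 = 0.693 m, so the well at 1.5 m is 0.807 m downgradient of the peak.
√(4πDt) = 13.97 m, giving peak height M/(n_e·A·√(4πDt)) = 250/(0.45 × 18 × 13.97) = 2.209 kg/m³.
(x−vt)²/(4Dt) = (0.807)²/(4 × 0.74 × 21) = 0.01048; exp(−0.01048) = 0.9896.
C = 2.209 × 0.9896 = 2.19 kg/m³.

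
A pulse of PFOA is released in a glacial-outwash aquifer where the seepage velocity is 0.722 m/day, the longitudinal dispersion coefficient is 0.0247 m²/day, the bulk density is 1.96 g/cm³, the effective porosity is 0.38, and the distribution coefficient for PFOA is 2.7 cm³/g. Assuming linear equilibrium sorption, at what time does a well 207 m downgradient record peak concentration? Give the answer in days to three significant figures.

4280 days

Retardation factor R = 1 + ρ_b·K_d/n = 1 + 1.96 × 2.7/0.38 = 14.93.
Sorption retards both mechanisms: v_R = v/R = 0.04836 m/day, D_R = D/R = 0.001654 m²/day.
Peak time from v_R²t² + 2D_R t − x² = 0: t = (√(D_R² + v_R²x²) − D_R)/v_R².
√(D_R² + v_R²x²) = √(0.001654² + 0.04836² × 207²) = 10.01; v_R² = 0.002339.
t = (10.01 − 0.001654)/0.002339 = 4280 days.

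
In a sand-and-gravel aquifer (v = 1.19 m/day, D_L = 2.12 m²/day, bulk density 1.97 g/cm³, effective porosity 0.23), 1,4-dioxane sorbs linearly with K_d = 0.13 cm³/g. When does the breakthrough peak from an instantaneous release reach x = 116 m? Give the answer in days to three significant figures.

Retardation factor R = 1 + ρ_b·K_d/n = 1 + 1.97 × 0.13/0.23 = 2.113.
Sorption retards both mechanisms: v_R = v/R = 0.5632 m/day, D_R = D/R = 1.003 m²/day.
Peak time from v_R²t² + 2D_R t − x² = 0: t = (√(D_R² + v_R²x²) − D_R)/v_R².
√(D_R² + v_R²x²) = √(1.003² + 0.5632² × 116²) = 65.34; v_R² = 0.3172.
t = (65.34 − 1.003)/0.3172 = 203 days.

203 days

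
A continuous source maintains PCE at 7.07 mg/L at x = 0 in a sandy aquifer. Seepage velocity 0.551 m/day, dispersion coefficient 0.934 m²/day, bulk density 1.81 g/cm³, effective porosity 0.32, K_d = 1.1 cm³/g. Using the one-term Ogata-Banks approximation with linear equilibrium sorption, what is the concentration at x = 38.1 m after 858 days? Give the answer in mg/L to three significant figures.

6.84 mg/L

Retardation factor R = 1 + ρ_b·K_d/n = 1 + 1.81 × 1.1/0.32 = 7.222.
Sorption retards both mechanisms: v_R = v/R = 0.07629 m/day, D_R = D/R = 0.1293 m²/day.
v_R·t = 0.07629 × 858 = 65.45682 m; 2√(D_R t) = 21.07 m; argument = (38.1 − 65.45682)/21.07 = -1.298.
C = C₀ × ½·erfc(-1.298) = 7.07 × 0.9668 = 6.84 mg/L.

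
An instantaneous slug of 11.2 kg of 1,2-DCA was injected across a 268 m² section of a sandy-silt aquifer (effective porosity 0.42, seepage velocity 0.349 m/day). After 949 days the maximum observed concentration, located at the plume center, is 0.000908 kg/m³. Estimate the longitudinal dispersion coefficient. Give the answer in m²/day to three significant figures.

1.01 m²/day

At the plume center C_max = M/(n_e·A·√(4πDt)), so D = M²/(4πt·(n_e·A·C_max)²).
n_e·A·C_max = 0.42 × 268 × 0.000908 = 0.1022 kg/m.
D = 11.2²/(4π × 949 × 0.1022²) = 1.01 m²/day.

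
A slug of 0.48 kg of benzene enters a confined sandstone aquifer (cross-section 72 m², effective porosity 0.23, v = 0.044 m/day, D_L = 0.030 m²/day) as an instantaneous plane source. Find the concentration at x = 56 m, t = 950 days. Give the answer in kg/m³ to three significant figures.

For an instantaneous plane source, C(x,t) = M/(n_e·A·√(4πDt)) · exp(−(x−vt)²/(4Dt)), with n_e·A the pore (flow) area.
Plume center vt = 0.044 × 950 = 41.8 m, so the well at 56 m is 14.2 m downgradient of the peak.
√(4πDt) = 18.92 m, giving peak height M/(n_e·A·√(4πDt)) = 0.48/(0.23 × 72 × 18.92) = 0.001532 kg/m³.
(x−vt)²/(4Dt) = (14.2)²/(4 × 0.030 × 950) = 1.769; exp(−1.769) = 0.1705.
C = 0.001532 × 0.1705 = 0.000261 kg/m³.

0.000261 kg/m³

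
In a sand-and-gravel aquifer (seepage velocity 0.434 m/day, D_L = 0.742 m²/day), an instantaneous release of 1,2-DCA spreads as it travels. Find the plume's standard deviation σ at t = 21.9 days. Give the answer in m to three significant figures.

Dispersive spreading gives a Gaussian with σ² = 2Dt; advection only shifts the center.
σ = √(2 × 0.742 × 21.9) = 5.70 m.

5.70 m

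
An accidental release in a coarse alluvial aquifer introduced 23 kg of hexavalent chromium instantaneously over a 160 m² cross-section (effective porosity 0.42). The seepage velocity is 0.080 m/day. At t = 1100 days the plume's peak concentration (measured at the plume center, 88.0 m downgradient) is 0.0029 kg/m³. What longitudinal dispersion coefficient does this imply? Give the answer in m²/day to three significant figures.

At the plume center C_max = M/(n_e·A·√(4πDt)), so D = M²/(4πt·(n_e·A·C_max)²).
n_e·A·C_max = 0.42 × 160 × 0.0029 = 0.1949 kg/m.
D = 23²/(4π × 1100 × 0.1949²) = 1.01 m²/day.

1.01 m²/day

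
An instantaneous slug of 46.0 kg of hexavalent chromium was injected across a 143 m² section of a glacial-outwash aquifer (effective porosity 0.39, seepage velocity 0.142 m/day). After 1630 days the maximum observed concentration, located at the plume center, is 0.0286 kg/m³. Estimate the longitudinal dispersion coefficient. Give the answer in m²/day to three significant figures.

0.0406 m²/day

At the plume center C_max = M/(n_e·A·√(4πDt)), so D = M²/(4πt·(n_e·A·C_max)²).
n_e·A·C_max = 0.39 × 143 × 0.0286 = 1.595 kg/m.
D = 46.0²/(4π × 1630 × 1.595²) = 0.0406 m²/day.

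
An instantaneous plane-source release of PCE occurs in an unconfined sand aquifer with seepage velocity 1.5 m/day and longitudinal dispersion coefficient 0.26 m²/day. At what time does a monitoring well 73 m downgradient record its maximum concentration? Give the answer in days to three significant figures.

48.6 days

For the 1D instantaneous-source solution, setting ∂C/∂t = 0 at fixed x gives v²t² + 2Dt − x² = 0, so t = (√(D² + v²x²) − D)/v².
√(D² + v²x²) = √(0.26² + 1.5² × 73²) = 109.5; v² = 2.25.
t = (109.5 − 0.26)/2.25 = 48.6 days (vs. the pure-advection estimate x/v = 48.7 d).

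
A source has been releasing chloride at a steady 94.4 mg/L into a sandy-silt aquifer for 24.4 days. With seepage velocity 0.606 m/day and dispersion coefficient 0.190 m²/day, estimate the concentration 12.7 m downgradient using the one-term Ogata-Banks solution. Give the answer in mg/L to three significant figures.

For a continuous step input, C/C₀ ≈ ½·erfc((x−vt)/(2√(Dt))).
vt = 0.606 × 24.4 = 14.7864 m and 2√(Dt) = 2√(0.190 × 24.4) = 4.306 m.
Argument (x−vt)/(2√(Dt)) = (12.7 − 14.7864)/4.306 = -0.4845; ½·erfc(-0.4845) = 0.7534.
C = 94.4 × 0.7534 = 71.1 mg/L.

71.1 mg/L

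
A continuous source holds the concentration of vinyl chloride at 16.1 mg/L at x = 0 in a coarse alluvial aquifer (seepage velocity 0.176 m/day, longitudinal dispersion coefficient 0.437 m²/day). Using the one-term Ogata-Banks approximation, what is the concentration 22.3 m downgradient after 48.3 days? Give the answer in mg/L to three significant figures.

For a continuous step input, C/C₀ ≈ ½·erfc((x−vt)/(2√(Dt))).
vt = 0.176 × 48.3 = 8.5008 m and 2√(Dt) = 2√(0.437 × 48.3) = 9.188 m.
Argument (x−vt)/(2√(Dt)) = (22.3 − 8.5008)/9.188 = 1.502; ½·erfc(1.502) = 0.01683.
C = 16.1 × 0.01683 = 0.271 mg/L.

0.271 mg/L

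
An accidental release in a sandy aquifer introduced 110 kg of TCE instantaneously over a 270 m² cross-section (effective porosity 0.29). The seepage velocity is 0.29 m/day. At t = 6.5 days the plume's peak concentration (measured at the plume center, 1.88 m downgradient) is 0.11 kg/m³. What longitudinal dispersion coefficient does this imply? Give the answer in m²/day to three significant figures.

2.00 m²/day

At the plume center C_max = M/(n_e·A·√(4πDt)), so D = M²/(4πt·(n_e·A·C_max)²).
n_e·A·C_max = 0.29 × 270 × 0.11 = 8.613 kg/m.
D = 110²/(4π × 6.5 × 8.613²) = 2.00 m²/day.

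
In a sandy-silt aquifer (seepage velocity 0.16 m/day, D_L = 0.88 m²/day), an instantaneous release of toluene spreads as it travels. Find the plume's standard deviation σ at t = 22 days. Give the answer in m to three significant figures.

6.22 m

Dispersive spreading gives a Gaussian with σ² = 2Dt; advection only shifts the center.
σ = √(2 × 0.88 × 22) = 6.22 m.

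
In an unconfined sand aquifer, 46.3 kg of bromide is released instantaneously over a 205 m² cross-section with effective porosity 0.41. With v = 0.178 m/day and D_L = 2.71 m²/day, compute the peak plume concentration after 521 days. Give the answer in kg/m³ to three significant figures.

The peak of an instantaneous 1D plume sits at x = vt; there the Gaussian factor is 1 and C_max = M/(n_e·A·√(4πDt)), where n_e·A is the pore area the mass is dissolved in.
√(4πDt) = √(4π × 2.71 × 521) = 133.2 m, so C_max = 46.3/(0.41 × 205 × 133.2) = 0.00414 kg/m³.

0.00414 kg/m³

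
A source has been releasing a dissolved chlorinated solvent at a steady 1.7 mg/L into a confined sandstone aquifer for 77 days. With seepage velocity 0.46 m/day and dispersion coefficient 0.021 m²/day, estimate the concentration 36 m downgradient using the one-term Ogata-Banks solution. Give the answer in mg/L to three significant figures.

For a continuous step input, C/C₀ ≈ ½·erfc((x−vt)/(2√(Dt))).
vt = 0.46 × 77 = 35.42 m and 2√(Dt) = 2√(0.021 × 77) = 2.543 m.
Argument (x−vt)/(2√(Dt)) = (36 − 35.42)/2.543 = 0.2281; ½·erfc(0.2281) = 0.3735.
C = 1.7 × 0.3735 = 0.635 mg/L.

0.635 mg/L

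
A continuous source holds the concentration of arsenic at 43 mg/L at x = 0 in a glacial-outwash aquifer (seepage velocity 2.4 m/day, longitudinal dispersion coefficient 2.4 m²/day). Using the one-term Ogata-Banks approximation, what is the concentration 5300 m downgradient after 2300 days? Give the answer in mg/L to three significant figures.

42.2 mg/L

For a continuous step input, C/C₀ ≈ ½·erfc((x−vt)/(2√(Dt))).
vt = 2.4 × 2300 = 5520 m and 2√(Dt) = 2√(2.4 × 2300) = 148.6 m.
Argument (x−vt)/(2√(Dt)) = (5300 − 5520)/148.6 = -1.480; ½·erfc(-1.480) = 0.9818.
C = 43 × 0.9818 = 42.2 mg/L.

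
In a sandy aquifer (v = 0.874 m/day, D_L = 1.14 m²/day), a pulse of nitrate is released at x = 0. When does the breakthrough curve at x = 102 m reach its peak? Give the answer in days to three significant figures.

For the 1D instantaneous-source solution, setting ∂C/∂t = 0 at fixed x gives v²t² + 2Dt − x² = 0, so t = (√(D² + v²x²) − D)/v².
√(D² + v²x²) = √(1.14² + 0.874² × 102²) = 89.16; v² = 0.763876.
t = (89.16 − 1.14)/0.763876 = 115 days (vs. the pure-advection estimate x/v = 117 d).

115 days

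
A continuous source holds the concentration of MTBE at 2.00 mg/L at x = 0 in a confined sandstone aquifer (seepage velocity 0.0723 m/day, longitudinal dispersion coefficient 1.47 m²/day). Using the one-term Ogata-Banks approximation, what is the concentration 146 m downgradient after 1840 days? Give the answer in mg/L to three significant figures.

0.860 mg/L

For a continuous step input, C/C₀ ≈ ½·erfc((x−vt)/(2√(Dt))).
vt = 0.0723 × 1840 = 133.032 m and 2√(Dt) = 2√(1.47 × 1840) = 104.0 m.
Argument (x−vt)/(2√(Dt)) = (146 − 133.032)/104.0 = 0.1247; ½·erfc(0.1247) = 0.4300.
C = 2.00 × 0.4300 = 0.860 mg/L.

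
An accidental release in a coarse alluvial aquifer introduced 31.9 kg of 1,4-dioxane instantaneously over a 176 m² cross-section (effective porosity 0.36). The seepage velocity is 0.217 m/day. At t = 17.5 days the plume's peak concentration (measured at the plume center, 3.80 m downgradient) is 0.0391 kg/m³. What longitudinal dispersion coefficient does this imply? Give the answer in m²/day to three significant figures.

At the plume center C_max = M/(n_e·A·√(4πDt)), so D = M²/(4πt·(n_e·A·C_max)²).
n_e·A·C_max = 0.36 × 176 × 0.0391 = 2.477 kg/m.
D = 31.9²/(4π × 17.5 × 2.477²) = 0.754 m²/day.

0.754 m²/day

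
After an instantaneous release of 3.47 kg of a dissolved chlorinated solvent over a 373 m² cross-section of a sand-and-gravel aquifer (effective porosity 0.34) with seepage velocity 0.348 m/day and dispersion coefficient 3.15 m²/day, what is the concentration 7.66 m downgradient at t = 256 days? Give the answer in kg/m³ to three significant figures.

For an instantaneous plane source, C(x,t) = M/(n_e·A·√(4πDt)) · exp(−(x−vt)²/(4Dt)), with n_e·A the pore (flow) area.
Plume center vt = 0.348 × 256 = 89.088 m, so the well at 7.66 m is 81.428 m upgradient of the peak.
√(4πDt) = 100.7 m, giving peak height M/(n_e·A·√(4πDt)) = 3.47/(0.34 × 373 × 100.7) = 0.0002717 kg/m³.
(x−vt)²/(4Dt) = (-81.428)²/(4 × 3.15 × 256) = 2.056; exp(−2.056) = 0.1280.
C = 0.0002717 × 0.1280 = 3.48e-05 kg/m³.

3.48e-05 kg/m³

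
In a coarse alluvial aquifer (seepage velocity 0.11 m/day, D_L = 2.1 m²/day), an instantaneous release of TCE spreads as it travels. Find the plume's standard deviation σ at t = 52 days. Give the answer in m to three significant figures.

14.8 m

Dispersive spreading gives a Gaussian with σ² = 2Dt; advection only shifts the center.
σ = √(2 × 2.1 × 52) = 14.8 m.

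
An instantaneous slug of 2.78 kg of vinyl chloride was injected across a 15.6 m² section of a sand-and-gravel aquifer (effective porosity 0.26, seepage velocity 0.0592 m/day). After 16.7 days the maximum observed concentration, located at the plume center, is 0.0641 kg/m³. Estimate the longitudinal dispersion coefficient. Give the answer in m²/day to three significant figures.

At the plume center C_max = M/(n_e·A·√(4πDt)), so D = M²/(4πt·(n_e·A·C_max)²).
n_e·A·C_max = 0.26 × 15.6 × 0.0641 = 0.2600 kg/m.
D = 2.78²/(4π × 16.7 × 0.2600²) = 0.545 m²/day.

0.545 m²/day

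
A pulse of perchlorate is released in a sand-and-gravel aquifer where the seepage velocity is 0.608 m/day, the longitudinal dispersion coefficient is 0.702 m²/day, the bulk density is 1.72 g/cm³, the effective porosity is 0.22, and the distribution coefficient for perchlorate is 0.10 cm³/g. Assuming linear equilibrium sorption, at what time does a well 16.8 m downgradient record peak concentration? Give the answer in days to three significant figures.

46.0 days

Retardation factor R = 1 + ρ_b·K_d/n = 1 + 1.72 × 0.10/0.22 = 1.782.
Sorption retards both mechanisms: v_R = v/R = 0.3412 m/day, D_R = D/R = 0.3939 m²/day.
Peak time from v_R²t² + 2D_R t − x² = 0: t = (√(D_R² + v_R²x²) − D_R)/v_R².
√(D_R² + v_R²x²) = √(0.3939² + 0.3412² × 16.8²) = 5.746; v_R² = 0.1164.
t = (5.746 − 0.3939)/0.1164 = 46.0 days.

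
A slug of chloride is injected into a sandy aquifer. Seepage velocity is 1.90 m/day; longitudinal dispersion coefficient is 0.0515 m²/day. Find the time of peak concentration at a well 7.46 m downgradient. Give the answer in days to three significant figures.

3.91 days

For the 1D instantaneous-source solution, setting ∂C/∂t = 0 at fixed x gives v²t² + 2Dt − x² = 0, so t = (√(D² + v²x²) − D)/v².
√(D² + v²x²) = √(0.0515² + 1.90² × 7.46²) = 14.17; v² = 3.61.
t = (14.17 − 0.0515)/3.61 = 3.91 days (vs. the pure-advection estimate x/v = 3.93 d).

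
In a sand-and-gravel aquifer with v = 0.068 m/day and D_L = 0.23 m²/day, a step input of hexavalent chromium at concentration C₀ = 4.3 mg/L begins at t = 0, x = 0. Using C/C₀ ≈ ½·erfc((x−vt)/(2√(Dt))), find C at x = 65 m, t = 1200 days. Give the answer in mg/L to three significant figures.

3.27 mg/L

For a continuous step input, C/C₀ ≈ ½·erfc((x−vt)/(2√(Dt))).
vt = 0.068 × 1200 = 81.6 m and 2√(Dt) = 2√(0.23 × 1200) = 33.23 m.
Argument (x−vt)/(2√(Dt)) = (65 − 81.6)/33.23 = -0.4995; ½·erfc(-0.4995) = 0.7600.
C = 4.3 × 0.7600 = 3.27 mg/L.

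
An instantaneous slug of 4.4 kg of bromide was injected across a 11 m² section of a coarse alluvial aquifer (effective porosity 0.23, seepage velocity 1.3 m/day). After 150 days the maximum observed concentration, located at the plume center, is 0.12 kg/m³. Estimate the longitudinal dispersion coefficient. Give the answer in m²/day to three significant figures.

0.111 m²/day

At the plume center C_max = M/(n_e·A·√(4πDt)), so D = M²/(4πt·(n_e·A·C_max)²).
n_e·A·C_max = 0.23 × 11 × 0.12 = 0.3036 kg/m.
D = 4.4²/(4π × 150 × 0.3036²) = 0.111 m²/day.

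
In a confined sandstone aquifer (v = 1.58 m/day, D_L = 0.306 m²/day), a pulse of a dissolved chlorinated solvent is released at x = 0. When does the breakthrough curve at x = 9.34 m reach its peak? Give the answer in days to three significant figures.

5.79 days

For the 1D instantaneous-source solution, setting ∂C/∂t = 0 at fixed x gives v²t² + 2Dt − x² = 0, so t = (√(D² + v²x²) − D)/v².
√(D² + v²x²) = √(0.306² + 1.58² × 9.34²) = 14.76; v² = 2.4964.
t = (14.76 − 0.306)/2.4964 = 5.79 days (vs. the pure-advection estimate x/v = 5.91 d).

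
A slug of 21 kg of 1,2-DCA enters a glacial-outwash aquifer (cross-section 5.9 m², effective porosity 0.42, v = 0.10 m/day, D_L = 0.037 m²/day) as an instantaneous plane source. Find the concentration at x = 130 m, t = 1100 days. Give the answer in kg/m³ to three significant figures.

0.0321 kg/m³

For an instantaneous plane source, C(x,t) = M/(n_e·A·√(4πDt)) · exp(−(x−vt)²/(4Dt)), with n_e·A the pore (flow) area.
Plume center vt = 0.10 × 1100 = 110 m, so the well at 130 m is 20 m downgradient of the peak.
√(4πDt) = 22.62 m, giving peak height M/(n_e·A·√(4πDt)) = 21/(0.42 × 5.9 × 22.62) = 0.3746 kg/m³.
(x−vt)²/(4Dt) = (20)²/(4 × 0.037 × 1100) = 2.457; exp(−2.457) = 0.08569.
C = 0.3746 × 0.08569 = 0.0321 kg/m³.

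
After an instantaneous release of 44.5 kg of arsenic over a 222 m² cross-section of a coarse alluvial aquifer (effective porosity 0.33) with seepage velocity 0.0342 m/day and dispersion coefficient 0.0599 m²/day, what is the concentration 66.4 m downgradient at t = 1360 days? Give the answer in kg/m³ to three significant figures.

0.00564 kg/m³

For an instantaneous plane source, C(x,t) = M/(n_e·A·√(4πDt)) · exp(−(x−vt)²/(4Dt)), with n_e·A the pore (flow) area.
Plume center vt = 0.0342 × 1360 = 46.512 m, so the well at 66.4 m is 19.888 m downgradient of the peak.
√(4πDt) = 32.00 m, giving peak height M/(n_e·A·√(4πDt)) = 44.5/(0.33 × 222 × 32.00) = 0.01898 kg/m³.
(x−vt)²/(4Dt) = (19.888)²/(4 × 0.0599 × 1360) = 1.214; exp(−1.214) = 0.2970.
C = 0.01898 × 0.2970 = 0.00564 kg/m³.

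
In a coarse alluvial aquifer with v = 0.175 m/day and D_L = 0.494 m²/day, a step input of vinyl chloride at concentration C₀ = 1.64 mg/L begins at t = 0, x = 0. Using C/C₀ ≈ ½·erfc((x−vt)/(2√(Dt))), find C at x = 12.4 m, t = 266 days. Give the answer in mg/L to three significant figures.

For a continuous step input, C/C₀ ≈ ½·erfc((x−vt)/(2√(Dt))).
vt = 0.175 × 266 = 46.55 m and 2√(Dt) = 2√(0.494 × 266) = 22.93 m.
Argument (x−vt)/(2√(Dt)) = (12.4 − 46.55)/22.93 = -1.489; ½·erfc(-1.489) = 0.9824.
C = 1.64 × 0.9824 = 1.61 mg/L.

1.61 mg/L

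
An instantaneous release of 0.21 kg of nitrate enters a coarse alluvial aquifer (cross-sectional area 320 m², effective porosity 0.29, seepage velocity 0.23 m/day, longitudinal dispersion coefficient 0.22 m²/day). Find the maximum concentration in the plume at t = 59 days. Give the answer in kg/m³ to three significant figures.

0.000177 kg/m³

The peak of an instantaneous 1D plume sits at x = vt; there the Gaussian factor is 1 and C_max = M/(n_e·A·√(4πDt)), where n_e·A is the pore area the mass is dissolved in.
√(4πDt) = √(4π × 0.22 × 59) = 12.77 m, so C_max = 0.21/(0.29 × 320 × 12.77) = 0.000177 kg/m³.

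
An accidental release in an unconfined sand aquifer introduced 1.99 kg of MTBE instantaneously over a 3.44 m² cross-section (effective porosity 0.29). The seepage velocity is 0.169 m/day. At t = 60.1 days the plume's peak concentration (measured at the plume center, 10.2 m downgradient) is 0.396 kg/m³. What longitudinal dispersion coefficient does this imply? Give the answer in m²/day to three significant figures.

0.0336 m²/day

At the plume center C_max = M/(n_e·A·√(4πDt)), so D = M²/(4πt·(n_e·A·C_max)²).
n_e·A·C_max = 0.29 × 3.44 × 0.396 = 0.3950 kg/m.
D = 1.99²/(4π × 60.1 × 0.3950²) = 0.0336 m²/day.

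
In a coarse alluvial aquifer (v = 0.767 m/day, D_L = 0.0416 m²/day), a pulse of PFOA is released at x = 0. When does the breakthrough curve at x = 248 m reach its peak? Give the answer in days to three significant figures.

For the 1D instantaneous-source solution, setting ∂C/∂t = 0 at fixed x gives v²t² + 2Dt − x² = 0, so t = (√(D² + v²x²) − D)/v².
√(D² + v²x²) = √(0.0416² + 0.767² × 248²) = 190.2; v² = 0.588289.
t = (190.2 − 0.0416)/0.588289 = 323 days (vs. the pure-advection estimate x/v = 323 d).

323 days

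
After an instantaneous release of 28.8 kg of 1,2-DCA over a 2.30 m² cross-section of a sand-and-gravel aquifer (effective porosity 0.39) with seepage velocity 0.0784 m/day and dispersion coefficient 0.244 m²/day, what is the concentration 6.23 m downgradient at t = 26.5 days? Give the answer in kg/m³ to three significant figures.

For an instantaneous plane source, C(x,t) = M/(n_e·A·√(4πDt)) · exp(−(x−vt)²/(4Dt)), with n_e·A the pore (flow) area.
Plume center vt = 0.0784 × 26.5 = 2.0776 m, so the well at 6.23 m is 4.1524 m downgradient of the peak.
√(4πDt) = 9.014 m, giving peak height M/(n_e·A·√(4πDt)) = 28.8/(0.39 × 2.30 × 9.014) = 3.562 kg/m³.
(x−vt)²/(4Dt) = (4.1524)²/(4 × 0.244 × 26.5) = 0.6667; exp(−0.6667) = 0.5134.
C = 3.562 × 0.5134 = 1.83 kg/m³.

1.83 kg/m³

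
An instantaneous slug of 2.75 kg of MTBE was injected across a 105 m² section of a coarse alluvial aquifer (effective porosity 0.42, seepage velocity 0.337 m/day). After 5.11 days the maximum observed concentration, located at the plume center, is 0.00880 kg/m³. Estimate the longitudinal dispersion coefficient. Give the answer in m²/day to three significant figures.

0.782 m²/day

At the plume center C_max = M/(n_e·A·√(4πDt)), so D = M²/(4πt·(n_e·A·C_max)²).
n_e·A·C_max = 0.42 × 105 × 0.00880 = 0.3881 kg/m.
D = 2.75²/(4π × 5.11 × 0.3881²) = 0.782 m²/day.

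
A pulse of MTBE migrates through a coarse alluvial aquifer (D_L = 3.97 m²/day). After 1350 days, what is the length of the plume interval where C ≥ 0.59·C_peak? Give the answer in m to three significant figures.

213 m

The plume is Gaussian with σ = √(2Dt) = √(2 × 3.97 × 1350) = 103.5 m.
C/C_peak = exp(−Δx²/(2σ²)) = 0.59 ⇒ Δx = σ·√(−2 ln 0.59) = 103.5 × 1.027 = 106.3 m.
Width = 2Δx = 213 m.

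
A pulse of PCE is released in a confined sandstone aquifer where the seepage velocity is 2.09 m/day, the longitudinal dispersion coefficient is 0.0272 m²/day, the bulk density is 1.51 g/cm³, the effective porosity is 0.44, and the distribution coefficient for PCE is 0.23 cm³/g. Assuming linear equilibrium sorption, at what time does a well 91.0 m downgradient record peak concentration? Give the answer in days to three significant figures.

77.9 days

Retardation factor R = 1 + ρ_b·K_d/n = 1 + 1.51 × 0.23/0.44 = 1.789.
Sorption retards both mechanisms: v_R = v/R = 1.168 m/day, D_R = D/R = 0.01520 m²/day.
Peak time from v_R²t² + 2D_R t − x² = 0: t = (√(D_R² + v_R²x²) − D_R)/v_R².
√(D_R² + v_R²x²) = √(0.01520² + 1.168² × 91.0²) = 106.3; v_R² = 1.364.
t = (106.3 − 0.01520)/1.364 = 77.9 days.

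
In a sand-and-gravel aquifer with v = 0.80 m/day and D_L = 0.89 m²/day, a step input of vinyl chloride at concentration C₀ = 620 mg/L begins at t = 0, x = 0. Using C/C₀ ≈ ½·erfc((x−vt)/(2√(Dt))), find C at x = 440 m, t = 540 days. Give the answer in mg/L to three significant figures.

For a continuous step input, C/C₀ ≈ ½·erfc((x−vt)/(2√(Dt))).
vt = 0.80 × 540 = 432 m and 2√(Dt) = 2√(0.89 × 540) = 43.85 m.
Argument (x−vt)/(2√(Dt)) = (440 − 432)/43.85 = 0.1824; ½·erfc(0.1824) = 0.3982.
C = 620 × 0.3982 = 247 mg/L.

247 mg/L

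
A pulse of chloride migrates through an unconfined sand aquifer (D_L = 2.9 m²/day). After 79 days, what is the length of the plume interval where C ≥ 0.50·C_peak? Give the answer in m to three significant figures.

The plume is Gaussian with σ = √(2Dt) = √(2 × 2.9 × 79) = 21.41 m.
C/C_peak = exp(−Δx²/(2σ²)) = 0.50 ⇒ Δx = σ·√(−2 ln 0.50) = 21.41 × 1.177 = 25.20 m.
Width = 2Δx = 50.4 m.

50.4 m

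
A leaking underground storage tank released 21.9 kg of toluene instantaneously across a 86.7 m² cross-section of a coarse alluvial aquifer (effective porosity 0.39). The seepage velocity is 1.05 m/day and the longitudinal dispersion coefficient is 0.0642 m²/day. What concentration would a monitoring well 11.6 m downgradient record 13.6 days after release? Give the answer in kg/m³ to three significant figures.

0.0250 kg/m³

For an instantaneous plane source, C(x,t) = M/(n_e·A·√(4πDt)) · exp(−(x−vt)²/(4Dt)), with n_e·A the pore (flow) area.
Plume center vt = 1.05 × 13.6 = 14.28 m, so the well at 11.6 m is 2.68 m upgradient of the peak.
√(4πDt) = 3.312 m, giving peak height M/(n_e·A·√(4πDt)) = 21.9/(0.39 × 86.7 × 3.312) = 0.1956 kg/m³.
(x−vt)²/(4Dt) = (-2.68)²/(4 × 0.0642 × 13.6) = 2.057; exp(−2.057) = 0.1278.
C = 0.1956 × 0.1278 = 0.0250 kg/m³.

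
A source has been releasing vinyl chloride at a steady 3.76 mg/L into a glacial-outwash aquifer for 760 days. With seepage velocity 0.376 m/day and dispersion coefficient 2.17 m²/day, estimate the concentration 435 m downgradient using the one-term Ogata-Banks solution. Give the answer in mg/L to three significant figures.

For a continuous step input, C/C₀ ≈ ½·erfc((x−vt)/(2√(Dt))).
vt = 0.376 × 760 = 285.76 m and 2√(Dt) = 2√(2.17 × 760) = 81.22 m.
Argument (x−vt)/(2√(Dt)) = (435 − 285.76)/81.22 = 1.837; ½·erfc(1.837) = 0.004690.
C = 3.76 × 0.004690 = 0.0176 mg/L.

0.0176 mg/L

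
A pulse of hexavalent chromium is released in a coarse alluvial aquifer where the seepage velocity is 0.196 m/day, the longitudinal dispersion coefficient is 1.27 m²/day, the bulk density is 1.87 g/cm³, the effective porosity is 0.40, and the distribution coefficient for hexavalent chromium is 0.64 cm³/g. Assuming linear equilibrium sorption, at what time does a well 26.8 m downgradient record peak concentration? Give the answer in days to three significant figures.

430 days

Retardation factor R = 1 + ρ_b·K_d/n = 1 + 1.87 × 0.64/0.40 = 3.992.
Sorption retards both mechanisms: v_R = v/R = 0.04910 m/day, D_R = D/R = 0.3181 m²/day.
Peak time from v_R²t² + 2D_R t − x² = 0: t = (√(D_R² + v_R²x²) − D_R)/v_R².
√(D_R² + v_R²x²) = √(0.3181² + 0.04910² × 26.8²) = 1.354; v_R² = 0.002411.
t = (1.354 − 0.3181)/0.002411 = 430 days.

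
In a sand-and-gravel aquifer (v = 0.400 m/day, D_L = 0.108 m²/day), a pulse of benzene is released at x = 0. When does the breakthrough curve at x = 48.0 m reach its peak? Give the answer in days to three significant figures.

119 days

For the 1D instantaneous-source solution, setting ∂C/∂t = 0 at fixed x gives v²t² + 2Dt − x² = 0, so t = (√(D² + v²x²) − D)/v².
√(D² + v²x²) = √(0.108² + 0.400² × 48.0²) = 19.20; v² = 0.16.
t = (19.20 − 0.108)/0.16 = 119 days (vs. the pure-advection estimate x/v = 120 d).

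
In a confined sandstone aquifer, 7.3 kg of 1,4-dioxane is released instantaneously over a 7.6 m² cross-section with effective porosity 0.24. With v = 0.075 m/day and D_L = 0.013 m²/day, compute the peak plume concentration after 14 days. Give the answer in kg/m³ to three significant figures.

2.65 kg/m³

The peak of an instantaneous 1D plume sits at x = vt; there the Gaussian factor is 1 and C_max = M/(n_e·A·√(4πDt)), where n_e·A is the pore area the mass is dissolved in.
√(4πDt) = √(4π × 0.013 × 14) = 1.512 m, so C_max = 7.3/(0.24 × 7.6 × 1.512) = 2.65 kg/m³.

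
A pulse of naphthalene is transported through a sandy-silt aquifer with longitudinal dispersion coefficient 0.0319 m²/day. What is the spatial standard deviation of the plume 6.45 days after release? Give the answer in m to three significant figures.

0.641 m

Dispersive spreading gives a Gaussian with σ² = 2Dt; advection only shifts the center.
σ = √(2 × 0.0319 × 6.45) = 0.641 m.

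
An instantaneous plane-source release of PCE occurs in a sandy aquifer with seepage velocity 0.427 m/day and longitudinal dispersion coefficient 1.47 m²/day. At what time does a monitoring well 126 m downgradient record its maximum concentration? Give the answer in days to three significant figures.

For the 1D instantaneous-source solution, setting ∂C/∂t = 0 at fixed x gives v²t² + 2Dt − x² = 0, so t = (√(D² + v²x²) − D)/v².
√(D² + v²x²) = √(1.47² + 0.427² × 126²) = 53.82; v² = 0.182329.
t = (53.82 − 1.47)/0.182329 = 287 days (vs. the pure-advection estimate x/v = 295 d).

287 days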